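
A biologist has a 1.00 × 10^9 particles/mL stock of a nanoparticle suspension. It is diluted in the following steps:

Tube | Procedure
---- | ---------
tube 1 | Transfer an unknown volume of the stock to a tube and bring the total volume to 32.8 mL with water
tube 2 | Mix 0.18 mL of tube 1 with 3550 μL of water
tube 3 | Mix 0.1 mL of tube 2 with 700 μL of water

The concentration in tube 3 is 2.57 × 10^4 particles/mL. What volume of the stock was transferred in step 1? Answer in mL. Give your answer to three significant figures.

0.140 mL

Step 1: v brought to 32.8 mL → factor = 32.8 mL/v
Step 2: 0.18 mL + 3550 μL = 3.73 mL total → factor 3.73/0.18 = 20.722
Step 3: 0.1 mL + 700 μL = 0.8 mL total → factor 0.8/0.1 = 8
Product of known-step factors = 165.78
Overall factor = 1.00 × 10^9 particles/mL / (2.57 × 10^4 particles/mL) = 38911
Step-1 factor = 38911 / 165.78 = 234.71
v = 32.8 mL / 234.71 = 0.140 mL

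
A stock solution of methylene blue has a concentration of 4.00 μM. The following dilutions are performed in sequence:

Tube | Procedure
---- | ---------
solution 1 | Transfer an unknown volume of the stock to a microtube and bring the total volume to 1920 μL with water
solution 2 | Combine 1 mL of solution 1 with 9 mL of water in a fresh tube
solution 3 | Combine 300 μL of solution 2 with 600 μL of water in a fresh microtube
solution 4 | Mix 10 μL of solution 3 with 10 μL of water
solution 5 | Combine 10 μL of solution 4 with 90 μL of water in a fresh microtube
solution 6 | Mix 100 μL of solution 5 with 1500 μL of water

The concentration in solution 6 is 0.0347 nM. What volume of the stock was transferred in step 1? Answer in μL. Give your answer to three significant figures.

Step 1: v brought to 1920 μL → factor = 1920 μL/v
Step 2: 1 mL + 9 mL = 10 mL total → factor 10/1 = 10
Step 3: 300 μL + 600 μL = 900 μL total → factor 900/300 = 3
Step 4: 10 μL + 10 μL = 20 μL total → factor 20/10 = 2
Step 5: 10 μL + 90 μL = 100 μL total → factor 100/10 = 10
Step 6: 100 μL + 1500 μL = 1600 μL total → factor 1600/100 = 16
Product of known-step factors = 9600
Overall factor = 4.00 μM / (0.0347 nM) = 1.1527 × 10^5
Step-1 factor = 1.1527 × 10^5 / 9600 = 12.008
v = 1920 μL / 12.008 = 160 μL

160 μL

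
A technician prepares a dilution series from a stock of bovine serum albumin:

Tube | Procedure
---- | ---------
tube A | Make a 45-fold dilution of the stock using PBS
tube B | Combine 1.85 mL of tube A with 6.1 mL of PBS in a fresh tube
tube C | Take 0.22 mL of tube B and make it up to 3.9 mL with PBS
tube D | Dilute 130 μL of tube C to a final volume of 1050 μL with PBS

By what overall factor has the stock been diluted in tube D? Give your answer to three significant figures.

2.77 × 10^4

Step 1: 45-fold → factor 45
Step 2: 1.85 mL + 6.1 mL = 7.95 mL total → factor 7.95/1.85 = 4.2973
Step 3: 0.22 mL brought to 3.9 mL → factor 3.9/0.22 = 17.727
Step 4: 130 μL brought to 1050 μL → factor 1050/130 = 8.0769
Overall dilution factor = 45 × 4.2973 × 17.727 × 8.0769 = 27688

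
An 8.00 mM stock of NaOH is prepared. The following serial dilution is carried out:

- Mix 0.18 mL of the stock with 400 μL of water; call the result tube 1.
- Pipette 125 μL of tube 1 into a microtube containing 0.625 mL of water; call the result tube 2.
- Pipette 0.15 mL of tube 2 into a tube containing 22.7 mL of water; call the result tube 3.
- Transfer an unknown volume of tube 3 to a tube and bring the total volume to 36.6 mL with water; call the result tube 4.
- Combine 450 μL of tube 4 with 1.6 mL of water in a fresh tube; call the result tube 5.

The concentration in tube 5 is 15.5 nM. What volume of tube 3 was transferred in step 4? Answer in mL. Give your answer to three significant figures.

0.951 mL

Step 1: 0.18 mL + 400 μL = 0.58 mL total → factor 0.58/0.18 = 3.2222
Step 2: 125 μL + 0.625 mL = 750 μL total → factor 750/125 = 6
Step 3: 0.15 mL + 22.7 mL = 22.85 mL total → factor 22.85/0.15 = 152.33
Step 4: v brought to 36.6 mL → factor = 36.6 mL/v
Step 5: 450 μL + 1.6 mL = 2050 μL total → factor 2050/450 = 4.5556
Product of known-step factors = 13417
Overall factor = 8.00 mM / (15.5 nM) = 5.1613 × 10^5
Step-4 factor = 5.1613 × 10^5 / 13417 = 38.469
v = 36.6 mL / 38.469 = 0.951 mL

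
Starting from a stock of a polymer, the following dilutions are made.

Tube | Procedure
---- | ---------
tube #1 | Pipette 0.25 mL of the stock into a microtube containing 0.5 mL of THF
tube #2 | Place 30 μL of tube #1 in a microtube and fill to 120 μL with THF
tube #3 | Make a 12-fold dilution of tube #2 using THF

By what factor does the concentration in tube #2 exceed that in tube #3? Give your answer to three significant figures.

Step 1: 0.25 mL + 0.5 mL = 0.75 mL total → factor 0.75/0.25 = 3
Step 2: 30 μL brought to 120 μL → factor 120/30 = 4
Step 3: 12-fold → factor 12
Dilution factor to tube #2 = 12; to tube #3 = 144
[tube #2]/[tube #3] = (factor to tube #3)/(factor to tube #2) = 144/12 = 12.0

12.0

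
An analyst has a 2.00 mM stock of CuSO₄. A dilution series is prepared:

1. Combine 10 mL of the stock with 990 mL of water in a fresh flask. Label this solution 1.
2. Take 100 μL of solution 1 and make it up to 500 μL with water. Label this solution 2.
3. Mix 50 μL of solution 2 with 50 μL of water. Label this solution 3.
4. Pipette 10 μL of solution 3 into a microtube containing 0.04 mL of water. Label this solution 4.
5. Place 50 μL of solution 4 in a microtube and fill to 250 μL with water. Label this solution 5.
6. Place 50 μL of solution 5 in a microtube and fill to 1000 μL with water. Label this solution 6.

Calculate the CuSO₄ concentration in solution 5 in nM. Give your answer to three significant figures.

80.0 nM

Step 1: 10 mL + 990 mL = 1000 mL total → factor 1000/10 = 100
Step 2: 100 μL brought to 500 μL → factor 500/100 = 5
Step 3: 50 μL + 50 μL = 100 μL total → factor 100/50 = 2
Step 4: 10 μL + 0.04 mL = 50 μL total → factor 50/10 = 5
Step 5: 50 μL brought to 250 μL → factor 250/50 = 5
Dilution factor through solution 5 = 100 × 5 × 2 × 5 × 5 = 25000
[solution 5] = 2.00 mM / 25000 = 8.000 × 10^-5 mM = 80.0 nM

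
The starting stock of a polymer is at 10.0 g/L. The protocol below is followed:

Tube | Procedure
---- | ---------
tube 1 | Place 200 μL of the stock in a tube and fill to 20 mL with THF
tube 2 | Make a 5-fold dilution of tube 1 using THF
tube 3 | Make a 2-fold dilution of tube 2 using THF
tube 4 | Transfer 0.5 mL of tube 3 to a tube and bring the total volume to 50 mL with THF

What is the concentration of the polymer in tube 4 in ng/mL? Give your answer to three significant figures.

Step 1: 200 μL brought to 20 mL → factor 20000/200 = 100
Step 2: 5-fold → factor 5
Step 3: 2-fold → factor 2
Step 4: 0.5 mL brought to 50 mL → factor 50/0.5 = 100
Overall dilution factor = 100 × 5 × 2 × 100 = 1 × 10^5
Final = 10.0 g/L / 1 × 10^5 = 0.0001000 g/L = 100 ng/mL

100 ng/mL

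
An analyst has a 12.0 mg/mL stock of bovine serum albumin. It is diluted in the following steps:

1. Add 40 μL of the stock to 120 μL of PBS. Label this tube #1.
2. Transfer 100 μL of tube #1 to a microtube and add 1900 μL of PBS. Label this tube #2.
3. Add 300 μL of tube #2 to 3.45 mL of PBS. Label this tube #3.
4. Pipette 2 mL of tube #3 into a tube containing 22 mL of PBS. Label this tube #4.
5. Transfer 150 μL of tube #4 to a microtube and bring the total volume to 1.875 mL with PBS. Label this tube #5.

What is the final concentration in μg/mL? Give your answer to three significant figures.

0.0800 μg/mL

Step 1: 40 μL + 120 μL = 160 μL total → factor 160/40 = 4
Step 2: 100 μL + 1900 μL = 2000 μL total → factor 2000/100 = 20
Step 3: 300 μL + 3.45 mL = 3750 μL total → factor 3750/300 = 12.5
Step 4: 2 mL + 22 mL = 24 mL total → factor 24/2 = 12
Step 5: 150 μL brought to 1.875 mL → factor 1875/150 = 12.5
Overall dilution factor = 4 × 20 × 12.5 × 12 × 12.5 = 1.5 × 10^5
Final = 12.0 mg/mL / 1.5 × 10^5 = 8.000 × 10^-5 mg/mL = 0.0800 μg/mL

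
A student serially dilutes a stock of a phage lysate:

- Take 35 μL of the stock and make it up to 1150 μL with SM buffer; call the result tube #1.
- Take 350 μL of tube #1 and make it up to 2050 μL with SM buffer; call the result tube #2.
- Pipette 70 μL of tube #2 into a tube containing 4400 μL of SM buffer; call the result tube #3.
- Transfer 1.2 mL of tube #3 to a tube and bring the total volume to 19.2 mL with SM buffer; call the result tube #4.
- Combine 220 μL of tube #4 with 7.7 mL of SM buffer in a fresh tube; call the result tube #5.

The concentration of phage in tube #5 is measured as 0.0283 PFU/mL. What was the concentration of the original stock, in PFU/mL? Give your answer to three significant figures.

Step 1: 35 μL brought to 1150 μL → factor 1150/35 = 32.857
Step 2: 350 μL brought to 2050 μL → factor 2050/350 = 5.8571
Step 3: 70 μL + 4400 μL = 4470 μL total → factor 4470/70 = 63.857
Step 4: 1.2 mL brought to 19.2 mL → factor 19.2/1.2 = 16
Step 5: 220 μL + 7.7 mL = 7920 μL total → factor 7920/220 = 36
Overall dilution factor = 32.857 × 5.8571 × 63.857 × 16 × 36 = 7.0786 × 10^6
Stock = 0.0283 PFU/mL × 7.0786 × 10^6 = 2.00 × 10^5 PFU/mL

2.00 × 10^5 PFU/mL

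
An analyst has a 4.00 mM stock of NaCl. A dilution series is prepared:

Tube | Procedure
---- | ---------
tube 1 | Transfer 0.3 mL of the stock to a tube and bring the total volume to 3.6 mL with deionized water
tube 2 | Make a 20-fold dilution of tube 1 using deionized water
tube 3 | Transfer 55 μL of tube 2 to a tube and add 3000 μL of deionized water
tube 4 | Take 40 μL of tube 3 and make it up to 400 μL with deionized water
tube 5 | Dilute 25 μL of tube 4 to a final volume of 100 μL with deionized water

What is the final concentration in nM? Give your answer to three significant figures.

Step 1: 0.3 mL brought to 3.6 mL → factor 3.6/0.3 = 12
Step 2: 20-fold → factor 20
Step 3: 55 μL + 3000 μL = 3055 μL total → factor 3055/55 = 55.545
Step 4: 40 μL brought to 400 μL → factor 400/40 = 10
Step 5: 25 μL brought to 100 μL → factor 100/25 = 4
Overall dilution factor = 12 × 20 × 55.545 × 10 × 4 = 5.3324 × 10^5
Final = 4.00 mM / 5.3324 × 10^5 = 7.501 × 10^-6 mM = 7.50 nM

7.50 nM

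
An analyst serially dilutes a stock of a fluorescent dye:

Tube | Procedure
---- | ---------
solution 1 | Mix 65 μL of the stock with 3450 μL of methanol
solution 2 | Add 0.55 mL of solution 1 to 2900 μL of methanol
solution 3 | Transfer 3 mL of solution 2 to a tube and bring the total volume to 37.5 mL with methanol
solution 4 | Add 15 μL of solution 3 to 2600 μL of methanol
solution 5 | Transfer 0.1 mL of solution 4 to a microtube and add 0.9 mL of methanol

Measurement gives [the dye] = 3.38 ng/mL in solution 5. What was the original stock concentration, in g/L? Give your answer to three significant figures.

25.0 g/L

Step 1: 65 μL + 3450 μL = 3515 μL total → factor 3515/65 = 54.077
Step 2: 0.55 mL + 2900 μL = 3.45 mL total → factor 3.45/0.55 = 6.2727
Step 3: 3 mL brought to 37.5 mL → factor 37.5/3 = 12.5
Step 4: 15 μL + 2600 μL = 2615 μL total → factor 2615/15 = 174.33
Step 5: 0.1 mL + 0.9 mL = 1 mL total → factor 1/0.1 = 10
Overall dilution factor = 54.077 × 6.2727 × 12.5 × 174.33 × 10 = 7.3919 × 10^6
Stock = 3.38 ng/mL × 7.3919 × 10^6 = 2.498 × 10^7 ng/mL = 25.0 g/L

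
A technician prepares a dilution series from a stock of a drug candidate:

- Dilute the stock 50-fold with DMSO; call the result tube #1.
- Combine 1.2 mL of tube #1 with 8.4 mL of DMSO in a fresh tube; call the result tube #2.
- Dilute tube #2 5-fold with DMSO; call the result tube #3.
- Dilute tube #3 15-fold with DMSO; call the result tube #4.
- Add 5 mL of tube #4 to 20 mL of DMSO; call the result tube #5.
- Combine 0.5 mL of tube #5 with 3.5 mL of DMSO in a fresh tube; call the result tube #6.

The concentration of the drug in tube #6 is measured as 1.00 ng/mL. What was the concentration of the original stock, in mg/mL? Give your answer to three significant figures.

Step 1: 50-fold → factor 50
Step 2: 1.2 mL + 8.4 mL = 9.6 mL total → factor 9.6/1.2 = 8
Step 3: 5-fold → factor 5
Step 4: 15-fold → factor 15
Step 5: 5 mL + 20 mL = 25 mL total → factor 25/5 = 5
Step 6: 0.5 mL + 3.5 mL = 4 mL total → factor 4/0.5 = 8
Overall dilution factor = 50 × 8 × 5 × 15 × 5 × 8 = 1.2 × 10^6
Stock = 1.00 ng/mL × 1.2 × 10^6 = 1.200 × 10^6 ng/mL = 1.20 mg/mL

1.20 mg/mL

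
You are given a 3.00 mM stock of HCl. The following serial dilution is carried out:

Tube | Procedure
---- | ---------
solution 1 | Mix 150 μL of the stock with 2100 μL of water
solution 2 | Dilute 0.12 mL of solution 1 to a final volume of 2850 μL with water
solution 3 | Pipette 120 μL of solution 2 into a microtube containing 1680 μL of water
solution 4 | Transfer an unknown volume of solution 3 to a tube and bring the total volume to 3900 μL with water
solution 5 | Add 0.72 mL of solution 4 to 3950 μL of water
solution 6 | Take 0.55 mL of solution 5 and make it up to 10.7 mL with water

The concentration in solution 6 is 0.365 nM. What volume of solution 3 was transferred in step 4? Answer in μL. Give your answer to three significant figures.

320 μL

Step 1: 150 μL + 2100 μL = 2250 μL total → factor 2250/150 = 15
Step 2: 0.12 mL brought to 2850 μL → factor 2.85/0.12 = 23.75
Step 3: 120 μL + 1680 μL = 1800 μL total → factor 1800/120 = 15
Step 4: v brought to 3900 μL → factor = 3900 μL/v
Step 5: 0.72 mL + 3950 μL = 4.67 mL total → factor 4.67/0.72 = 6.4861
Step 6: 0.55 mL brought to 10.7 mL → factor 10.7/0.55 = 19.455
Product of known-step factors = 6.743 × 10^5
Overall factor = 3.00 mM / (0.365 nM) = 8.2192 × 10^6
Step-4 factor = 8.2192 × 10^6 / 6.743 × 10^5 = 12.189
v = 3900 μL / 12.189 = 320 μL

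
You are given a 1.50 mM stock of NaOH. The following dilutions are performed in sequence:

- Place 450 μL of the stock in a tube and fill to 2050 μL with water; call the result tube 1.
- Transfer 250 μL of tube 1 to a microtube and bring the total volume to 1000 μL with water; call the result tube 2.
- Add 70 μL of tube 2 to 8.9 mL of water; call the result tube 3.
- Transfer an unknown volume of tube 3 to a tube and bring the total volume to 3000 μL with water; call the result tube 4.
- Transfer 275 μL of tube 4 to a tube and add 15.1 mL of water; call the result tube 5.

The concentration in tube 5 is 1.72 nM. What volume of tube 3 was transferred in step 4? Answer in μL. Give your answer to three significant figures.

449 μL

Step 1: 450 μL brought to 2050 μL → factor 2050/450 = 4.5556
Step 2: 250 μL brought to 1000 μL → factor 1000/250 = 4
Step 3: 70 μL + 8.9 mL = 8970 μL total → factor 8970/70 = 128.14
Step 4: v brought to 3000 μL → factor = 3000 μL/v
Step 5: 275 μL + 15.1 mL = 15375 μL total → factor 15375/275 = 55.909
Product of known-step factors = 1.3055 × 10^5
Overall factor = 1.50 mM / (1.72 nM) = 8.7209 × 10^5
Step-4 factor = 8.7209 × 10^5 / 1.3055 × 10^5 = 6.6801
v = 3000 μL / 6.6801 = 449 μL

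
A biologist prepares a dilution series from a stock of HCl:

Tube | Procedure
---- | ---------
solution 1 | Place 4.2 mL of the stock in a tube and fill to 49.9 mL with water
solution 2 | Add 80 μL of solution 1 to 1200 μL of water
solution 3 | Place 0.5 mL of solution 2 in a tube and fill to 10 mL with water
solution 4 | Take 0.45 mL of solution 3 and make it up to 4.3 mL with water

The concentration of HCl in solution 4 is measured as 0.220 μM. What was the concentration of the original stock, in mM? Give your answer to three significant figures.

7.99 mM

Step 1: 4.2 mL brought to 49.9 mL → factor 49.9/4.2 = 11.881
Step 2: 80 μL + 1200 μL = 1280 μL total → factor 1280/80 = 16
Step 3: 0.5 mL brought to 10 mL → factor 10/0.5 = 20
Step 4: 0.45 mL brought to 4.3 mL → factor 4.3/0.45 = 9.5556
Overall dilution factor = 11.881 × 16 × 20 × 9.5556 = 36329
Stock = 0.220 μM × 36329 = 7992 μM = 7.99 mM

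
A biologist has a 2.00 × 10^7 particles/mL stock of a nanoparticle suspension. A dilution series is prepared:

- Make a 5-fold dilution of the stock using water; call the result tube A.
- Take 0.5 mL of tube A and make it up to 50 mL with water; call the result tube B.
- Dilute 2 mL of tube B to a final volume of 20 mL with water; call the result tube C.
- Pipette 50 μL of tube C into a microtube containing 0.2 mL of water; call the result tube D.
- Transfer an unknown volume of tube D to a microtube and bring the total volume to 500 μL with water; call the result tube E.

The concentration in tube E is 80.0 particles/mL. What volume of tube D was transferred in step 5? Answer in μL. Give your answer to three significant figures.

Step 1: 5-fold → factor 5
Step 2: 0.5 mL brought to 50 mL → factor 50/0.5 = 100
Step 3: 2 mL brought to 20 mL → factor 20/2 = 10
Step 4: 50 μL + 0.2 mL = 250 μL total → factor 250/50 = 5
Step 5: v brought to 500 μL → factor = 500 μL/v
Product of known-step factors = 25000
Overall factor = 2.00 × 10^7 particles/mL / (80.0 particles/mL) = 2.5 × 10^5
Step-5 factor = 2.5 × 10^5 / 25000 = 10
v = 500 μL / 10 = 50.0 μL

50.0 μL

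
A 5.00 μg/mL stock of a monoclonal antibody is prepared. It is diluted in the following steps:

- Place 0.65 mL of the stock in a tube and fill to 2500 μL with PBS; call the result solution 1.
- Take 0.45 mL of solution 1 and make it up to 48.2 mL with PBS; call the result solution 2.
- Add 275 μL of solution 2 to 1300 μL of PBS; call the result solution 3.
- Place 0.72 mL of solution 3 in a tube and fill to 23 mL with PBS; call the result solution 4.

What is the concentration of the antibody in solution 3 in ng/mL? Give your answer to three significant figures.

2.12 ng/mL

Step 1: 0.65 mL brought to 2500 μL → factor 2.5/0.65 = 3.8462
Step 2: 0.45 mL brought to 48.2 mL → factor 48.2/0.45 = 107.11
Step 3: 275 μL + 1300 μL = 1575 μL total → factor 1575/275 = 5.7273
Dilution factor through solution 3 = 3.8462 × 107.11 × 5.7273 = 2359.4
[solution 3] = 5.00 μg/mL / 2359.4 = 0.002119 μg/mL = 2.12 ng/mL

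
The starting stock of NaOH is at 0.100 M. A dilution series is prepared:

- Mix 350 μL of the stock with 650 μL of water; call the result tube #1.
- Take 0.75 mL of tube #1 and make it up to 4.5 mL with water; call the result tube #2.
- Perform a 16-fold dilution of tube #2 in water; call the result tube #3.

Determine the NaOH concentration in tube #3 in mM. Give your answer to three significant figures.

0.365 mM

Step 1: 350 μL + 650 μL = 1000 μL total → factor 1000/350 = 2.8571
Step 2: 0.75 mL brought to 4.5 mL → factor 4.5/0.75 = 6
Step 3: 16-fold → factor 16
Overall dilution factor = 2.8571 × 6 × 16 = 274.29
Final = 0.100 M / 274.29 = 0.0003646 M = 0.365 mM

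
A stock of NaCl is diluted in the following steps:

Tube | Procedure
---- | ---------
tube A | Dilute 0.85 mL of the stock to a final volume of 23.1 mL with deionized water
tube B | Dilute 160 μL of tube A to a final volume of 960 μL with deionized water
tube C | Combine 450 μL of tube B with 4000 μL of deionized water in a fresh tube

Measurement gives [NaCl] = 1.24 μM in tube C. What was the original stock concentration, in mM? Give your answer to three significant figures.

Step 1: 0.85 mL brought to 23.1 mL → factor 23.1/0.85 = 27.176
Step 2: 160 μL brought to 960 μL → factor 960/160 = 6
Step 3: 450 μL + 4000 μL = 4450 μL total → factor 4450/450 = 9.8889
Overall dilution factor = 27.176 × 6 × 9.8889 = 1612.5
Stock = 1.24 μM × 1612.5 = 1999 μM = 2.00 mM

2.00 mM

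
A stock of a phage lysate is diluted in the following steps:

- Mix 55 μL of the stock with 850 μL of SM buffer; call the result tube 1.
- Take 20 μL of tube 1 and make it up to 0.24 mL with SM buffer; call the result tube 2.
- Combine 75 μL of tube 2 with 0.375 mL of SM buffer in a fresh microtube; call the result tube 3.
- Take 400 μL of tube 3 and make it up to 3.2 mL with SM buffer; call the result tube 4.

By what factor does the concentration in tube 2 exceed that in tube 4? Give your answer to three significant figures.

48.0

Step 1: 55 μL + 850 μL = 905 μL total → factor 905/55 = 16.455
Step 2: 20 μL brought to 0.24 mL → factor 240/20 = 12
Step 3: 75 μL + 0.375 mL = 450 μL total → factor 450/75 = 6
Step 4: 400 μL brought to 3.2 mL → factor 3200/400 = 8
Dilution factor to tube 2 = 197.45; to tube 4 = 9477.8
[tube 2]/[tube 4] = (factor to tube 4)/(factor to tube 2) = 9477.8/197.45 = 48.0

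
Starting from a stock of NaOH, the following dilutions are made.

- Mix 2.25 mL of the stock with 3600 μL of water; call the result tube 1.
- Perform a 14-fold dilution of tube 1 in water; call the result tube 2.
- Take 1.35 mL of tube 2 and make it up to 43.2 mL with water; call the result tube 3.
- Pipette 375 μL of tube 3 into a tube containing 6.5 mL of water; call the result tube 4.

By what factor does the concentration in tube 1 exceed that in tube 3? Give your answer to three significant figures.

Step 1: 2.25 mL + 3600 μL = 5.85 mL total → factor 5.85/2.25 = 2.6
Step 2: 14-fold → factor 14
Step 3: 1.35 mL brought to 43.2 mL → factor 43.2/1.35 = 32
Dilution factor to tube 1 = 2.6; to tube 3 = 1164.8
[tube 1]/[tube 3] = (factor to tube 3)/(factor to tube 1) = 1164.8/2.6 = 448

448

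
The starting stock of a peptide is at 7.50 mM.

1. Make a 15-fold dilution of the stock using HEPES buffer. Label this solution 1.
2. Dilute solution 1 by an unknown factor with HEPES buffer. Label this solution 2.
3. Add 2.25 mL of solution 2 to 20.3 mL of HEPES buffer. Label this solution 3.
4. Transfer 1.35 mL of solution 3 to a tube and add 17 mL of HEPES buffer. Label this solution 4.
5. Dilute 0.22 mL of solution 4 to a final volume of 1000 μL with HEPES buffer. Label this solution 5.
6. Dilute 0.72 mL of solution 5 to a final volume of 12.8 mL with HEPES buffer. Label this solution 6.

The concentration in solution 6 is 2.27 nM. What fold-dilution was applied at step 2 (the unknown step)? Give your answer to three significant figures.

20.0-fold

Step 1: 15-fold → factor 15
Step 2: unknown factor x
Step 3: 2.25 mL + 20.3 mL = 22.55 mL total → factor 22.55/2.25 = 10.022
Step 4: 1.35 mL + 17 mL = 18.35 mL total → factor 18.35/1.35 = 13.593
Step 5: 0.22 mL brought to 1000 μL → factor 1/0.22 = 4.5455
Step 6: 0.72 mL brought to 12.8 mL → factor 12.8/0.72 = 17.778
Product of known-step factors = 1.6512 × 10^5
Overall factor = 7.50 mM / (2.27 nM) = 3.304 × 10^6
x = 3.304 × 10^6 / 1.6512 × 10^5 = 20.0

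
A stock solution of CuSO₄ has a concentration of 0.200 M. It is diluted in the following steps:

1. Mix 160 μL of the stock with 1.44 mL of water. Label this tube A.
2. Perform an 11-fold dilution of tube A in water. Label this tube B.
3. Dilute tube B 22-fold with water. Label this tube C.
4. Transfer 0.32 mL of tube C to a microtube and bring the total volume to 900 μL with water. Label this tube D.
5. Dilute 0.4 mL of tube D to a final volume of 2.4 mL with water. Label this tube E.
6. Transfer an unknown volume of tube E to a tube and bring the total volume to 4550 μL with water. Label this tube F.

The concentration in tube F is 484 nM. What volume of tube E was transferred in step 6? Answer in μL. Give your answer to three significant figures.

450 μL

Step 1: 160 μL + 1.44 mL = 1600 μL total → factor 1600/160 = 10
Step 2: 11-fold → factor 11
Step 3: 22-fold → factor 22
Step 4: 0.32 mL brought to 900 μL → factor 0.9/0.32 = 2.8125
Step 5: 0.4 mL brought to 2.4 mL → factor 2.4/0.4 = 6
Step 6: v brought to 4550 μL → factor = 4550 μL/v
Product of known-step factors = 40838
Overall factor = 0.200 M / (484 nM) = 4.1322 × 10^5
Step-6 factor = 4.1322 × 10^5 / 40838 = 10.119
v = 4550 μL / 10.119 = 450 μL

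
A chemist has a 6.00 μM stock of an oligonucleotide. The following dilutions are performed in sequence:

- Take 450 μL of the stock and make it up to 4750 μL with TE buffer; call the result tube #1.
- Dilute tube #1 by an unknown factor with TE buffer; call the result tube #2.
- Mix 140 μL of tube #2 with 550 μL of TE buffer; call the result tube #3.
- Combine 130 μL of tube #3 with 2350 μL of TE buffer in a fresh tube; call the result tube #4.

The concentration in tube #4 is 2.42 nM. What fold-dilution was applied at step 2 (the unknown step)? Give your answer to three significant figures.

2.50-fold

Step 1: 450 μL brought to 4750 μL → factor 4750/450 = 10.556
Step 2: unknown factor x
Step 3: 140 μL + 550 μL = 690 μL total → factor 690/140 = 4.9286
Step 4: 130 μL + 2350 μL = 2480 μL total → factor 2480/130 = 19.077
Product of known-step factors = 992.45
Overall factor = 6.00 μM / (2.42 nM) = 2479.3
x = 2479.3 / 992.45 = 2.50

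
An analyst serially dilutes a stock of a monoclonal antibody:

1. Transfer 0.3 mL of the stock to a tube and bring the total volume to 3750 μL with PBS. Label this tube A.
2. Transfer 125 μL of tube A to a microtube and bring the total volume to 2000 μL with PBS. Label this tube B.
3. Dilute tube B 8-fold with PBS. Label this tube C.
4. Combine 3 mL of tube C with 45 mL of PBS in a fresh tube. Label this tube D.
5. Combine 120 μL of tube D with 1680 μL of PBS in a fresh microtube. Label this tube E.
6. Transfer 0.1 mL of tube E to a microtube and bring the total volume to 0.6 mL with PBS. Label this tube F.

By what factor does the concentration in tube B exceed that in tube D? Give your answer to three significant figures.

Step 1: 0.3 mL brought to 3750 μL → factor 3.75/0.3 = 12.5
Step 2: 125 μL brought to 2000 μL → factor 2000/125 = 16
Step 3: 8-fold → factor 8
Step 4: 3 mL + 45 mL = 48 mL total → factor 48/3 = 16
Dilution factor to tube B = 200; to tube D = 25600
[tube B]/[tube D] = (factor to tube D)/(factor to tube B) = 25600/200 = 128

128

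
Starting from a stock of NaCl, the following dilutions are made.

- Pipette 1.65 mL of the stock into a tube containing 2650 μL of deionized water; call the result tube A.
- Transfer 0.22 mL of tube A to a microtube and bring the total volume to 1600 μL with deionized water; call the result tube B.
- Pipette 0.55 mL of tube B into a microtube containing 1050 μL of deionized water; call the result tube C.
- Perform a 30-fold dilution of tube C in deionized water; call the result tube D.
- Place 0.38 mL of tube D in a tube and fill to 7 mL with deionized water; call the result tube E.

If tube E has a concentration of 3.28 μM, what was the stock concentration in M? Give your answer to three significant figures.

0.0999 M

Step 1: 1.65 mL + 2650 μL = 4.3 mL total → factor 4.3/1.65 = 2.6061
Step 2: 0.22 mL brought to 1600 μL → factor 1.6/0.22 = 7.2727
Step 3: 0.55 mL + 1050 μL = 1.6 mL total → factor 1.6/0.55 = 2.9091
Step 4: 30-fold → factor 30
Step 5: 0.38 mL brought to 7 mL → factor 7/0.38 = 18.421
Overall dilution factor = 2.6061 × 7.2727 × 2.9091 × 30 × 18.421 = 30470
Stock = 3.28 μM × 30470 = 9.994 × 10^4 μM = 0.0999 M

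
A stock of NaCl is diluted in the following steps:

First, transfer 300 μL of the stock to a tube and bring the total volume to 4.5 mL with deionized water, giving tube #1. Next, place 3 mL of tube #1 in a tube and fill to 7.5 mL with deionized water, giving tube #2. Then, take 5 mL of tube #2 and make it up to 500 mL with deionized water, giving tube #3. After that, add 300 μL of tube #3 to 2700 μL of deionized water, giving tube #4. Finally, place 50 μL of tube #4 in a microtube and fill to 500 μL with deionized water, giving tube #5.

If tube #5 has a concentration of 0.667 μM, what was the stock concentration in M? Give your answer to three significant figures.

Step 1: 300 μL brought to 4.5 mL → factor 4500/300 = 15
Step 2: 3 mL brought to 7.5 mL → factor 7.5/3 = 2.5
Step 3: 5 mL brought to 500 mL → factor 500/5 = 100
Step 4: 300 μL + 2700 μL = 3000 μL total → factor 3000/300 = 10
Step 5: 50 μL brought to 500 μL → factor 500/50 = 10
Overall dilution factor = 15 × 2.5 × 100 × 10 × 10 = 3.75 × 10^5
Stock = 0.667 μM × 3.75 × 10^5 = 2.501 × 10^5 μM = 0.250 M

0.250 M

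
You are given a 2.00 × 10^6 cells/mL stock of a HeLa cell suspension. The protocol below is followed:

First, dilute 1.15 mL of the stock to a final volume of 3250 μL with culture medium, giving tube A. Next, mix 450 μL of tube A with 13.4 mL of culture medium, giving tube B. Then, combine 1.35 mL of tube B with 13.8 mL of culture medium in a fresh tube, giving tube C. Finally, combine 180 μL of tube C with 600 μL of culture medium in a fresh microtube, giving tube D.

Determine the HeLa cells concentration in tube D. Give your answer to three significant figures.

473 cells/mL

Step 1: 1.15 mL brought to 3250 μL → factor 3.25/1.15 = 2.8261
Step 2: 450 μL + 13.4 mL = 13850 μL total → factor 13850/450 = 30.778
Step 3: 1.35 mL + 13.8 mL = 15.15 mL total → factor 15.15/1.35 = 11.222
Step 4: 180 μL + 600 μL = 780 μL total → factor 780/180 = 4.3333
Overall dilution factor = 2.8261 × 30.778 × 11.222 × 4.3333 = 4229.8
Final = 2.00 × 10^6 cells/mL / 4229.8 = 473 cells/mL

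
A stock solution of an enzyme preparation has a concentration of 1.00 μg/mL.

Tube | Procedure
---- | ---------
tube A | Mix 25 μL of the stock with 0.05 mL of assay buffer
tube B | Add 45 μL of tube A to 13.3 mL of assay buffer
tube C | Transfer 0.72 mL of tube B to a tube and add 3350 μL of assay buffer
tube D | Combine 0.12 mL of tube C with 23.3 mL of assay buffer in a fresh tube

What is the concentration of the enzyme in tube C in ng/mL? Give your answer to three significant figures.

0.199 ng/mL

Step 1: 25 μL + 0.05 mL = 75 μL total → factor 75/25 = 3
Step 2: 45 μL + 13.3 mL = 13345 μL total → factor 13345/45 = 296.56
Step 3: 0.72 mL + 3350 μL = 4.07 mL total → factor 4.07/0.72 = 5.6528
Dilution factor through tube C = 3 × 296.56 × 5.6528 = 5029.1
[tube C] = 1.00 μg/mL / 5029.1 = 0.0001988 μg/mL = 0.199 ng/mL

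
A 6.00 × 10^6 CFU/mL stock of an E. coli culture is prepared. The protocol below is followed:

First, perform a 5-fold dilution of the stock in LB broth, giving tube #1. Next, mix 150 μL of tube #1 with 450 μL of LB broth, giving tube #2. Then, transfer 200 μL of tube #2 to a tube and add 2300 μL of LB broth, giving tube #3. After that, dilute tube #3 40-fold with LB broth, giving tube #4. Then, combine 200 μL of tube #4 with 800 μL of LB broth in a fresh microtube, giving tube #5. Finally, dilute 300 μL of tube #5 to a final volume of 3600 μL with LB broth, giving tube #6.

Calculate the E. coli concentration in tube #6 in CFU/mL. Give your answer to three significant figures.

10.0 CFU/mL

Step 1: 5-fold → factor 5
Step 2: 150 μL + 450 μL = 600 μL total → factor 600/150 = 4
Step 3: 200 μL + 2300 μL = 2500 μL total → factor 2500/200 = 12.5
Step 4: 40-fold → factor 40
Step 5: 200 μL + 800 μL = 1000 μL total → factor 1000/200 = 5
Step 6: 300 μL brought to 3600 μL → factor 3600/300 = 12
Dilution factor through tube #6 = 5 × 4 × 12.5 × 40 × 5 × 12 = 6 × 10^5
[tube #6] = 6.00 × 10^6 CFU/mL / 6 × 10^5 = 10.0 CFU/mL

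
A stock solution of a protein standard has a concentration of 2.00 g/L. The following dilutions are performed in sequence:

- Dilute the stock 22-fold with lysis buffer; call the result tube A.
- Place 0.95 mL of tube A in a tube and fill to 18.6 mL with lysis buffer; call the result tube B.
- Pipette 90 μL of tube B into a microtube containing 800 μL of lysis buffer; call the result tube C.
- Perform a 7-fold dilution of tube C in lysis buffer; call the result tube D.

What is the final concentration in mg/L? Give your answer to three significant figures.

Step 1: 22-fold → factor 22
Step 2: 0.95 mL brought to 18.6 mL → factor 18.6/0.95 = 19.579
Step 3: 90 μL + 800 μL = 890 μL total → factor 890/90 = 9.8889
Step 4: 7-fold → factor 7
Overall dilution factor = 22 × 19.579 × 9.8889 × 7 = 29817
Final = 2.00 g/L / 29817 = 6.708 × 10^-5 g/L = 0.0671 mg/L

0.0671 mg/L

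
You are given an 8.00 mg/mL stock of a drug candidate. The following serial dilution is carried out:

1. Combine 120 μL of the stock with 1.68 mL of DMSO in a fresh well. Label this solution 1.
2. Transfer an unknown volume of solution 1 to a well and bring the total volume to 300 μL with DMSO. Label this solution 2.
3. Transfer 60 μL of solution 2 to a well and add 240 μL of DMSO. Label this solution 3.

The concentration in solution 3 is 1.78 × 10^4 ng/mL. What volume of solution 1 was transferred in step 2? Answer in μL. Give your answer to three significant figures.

50.1 μL

Step 1: 120 μL + 1.68 mL = 1800 μL total → factor 1800/120 = 15
Step 2: v brought to 300 μL → factor = 300 μL/v
Step 3: 60 μL + 240 μL = 300 μL total → factor 300/60 = 5
Product of known-step factors = 75
Overall factor = 8.00 mg/mL / (1.78 × 10^4 ng/mL) = 449.44
Step-2 factor = 449.44 / 75 = 5.9925
v = 300 μL / 5.9925 = 50.1 μL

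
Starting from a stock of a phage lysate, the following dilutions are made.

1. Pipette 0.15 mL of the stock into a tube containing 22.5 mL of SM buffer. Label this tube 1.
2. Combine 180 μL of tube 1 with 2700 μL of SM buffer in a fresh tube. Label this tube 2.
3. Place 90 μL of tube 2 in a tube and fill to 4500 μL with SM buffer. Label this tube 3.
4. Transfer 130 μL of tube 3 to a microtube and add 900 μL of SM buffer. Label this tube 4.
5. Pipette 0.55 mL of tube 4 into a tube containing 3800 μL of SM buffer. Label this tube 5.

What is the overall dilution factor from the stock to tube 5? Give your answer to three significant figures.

Step 1: 0.15 mL + 22.5 mL = 22.65 mL total → factor 22.65/0.15 = 151
Step 2: 180 μL + 2700 μL = 2880 μL total → factor 2880/180 = 16
Step 3: 90 μL brought to 4500 μL → factor 4500/90 = 50
Step 4: 130 μL + 900 μL = 1030 μL total → factor 1030/130 = 7.9231
Step 5: 0.55 mL + 3800 μL = 4.35 mL total → factor 4.35/0.55 = 7.9091
Overall dilution factor = 151 × 16 × 50 × 7.9231 × 7.9091 = 7.5699 × 10^6

7.57 × 10^6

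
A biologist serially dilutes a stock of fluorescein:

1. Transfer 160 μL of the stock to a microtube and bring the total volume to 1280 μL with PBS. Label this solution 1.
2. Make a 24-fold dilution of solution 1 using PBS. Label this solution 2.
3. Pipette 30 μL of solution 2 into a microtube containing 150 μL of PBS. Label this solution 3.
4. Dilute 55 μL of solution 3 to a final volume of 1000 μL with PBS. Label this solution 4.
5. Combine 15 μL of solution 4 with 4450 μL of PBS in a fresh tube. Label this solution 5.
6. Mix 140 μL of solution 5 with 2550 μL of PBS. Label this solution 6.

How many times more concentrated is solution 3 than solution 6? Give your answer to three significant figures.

Step 1: 160 μL brought to 1280 μL → factor 1280/160 = 8
Step 2: 24-fold → factor 24
Step 3: 30 μL + 150 μL = 180 μL total → factor 180/30 = 6
Step 4: 55 μL brought to 1000 μL → factor 1000/55 = 18.182
Step 5: 15 μL + 4450 μL = 4465 μL total → factor 4465/15 = 297.67
Step 6: 140 μL + 2550 μL = 2690 μL total → factor 2690/140 = 19.214
Dilution factor to solution 3 = 1152; to solution 6 = 1.198 × 10^8
[solution 3]/[solution 6] = (factor to solution 6)/(factor to solution 3) = 1.198 × 10^8/1152 = 1.04 × 10^5

1.04 × 10^5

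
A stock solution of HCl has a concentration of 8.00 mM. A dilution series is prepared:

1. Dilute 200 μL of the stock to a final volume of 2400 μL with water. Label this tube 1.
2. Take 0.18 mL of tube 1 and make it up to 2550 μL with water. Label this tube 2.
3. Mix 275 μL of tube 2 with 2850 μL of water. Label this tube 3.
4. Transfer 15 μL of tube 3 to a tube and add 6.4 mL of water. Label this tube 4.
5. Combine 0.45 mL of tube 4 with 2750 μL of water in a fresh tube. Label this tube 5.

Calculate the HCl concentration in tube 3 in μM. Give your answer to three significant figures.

4.14 μM

Step 1: 200 μL brought to 2400 μL → factor 2400/200 = 12
Step 2: 0.18 mL brought to 2550 μL → factor 2.55/0.18 = 14.167
Step 3: 275 μL + 2850 μL = 3125 μL total → factor 3125/275 = 11.364
Dilution factor through tube 3 = 12 × 14.167 × 11.364 = 1931.8
[tube 3] = 8.00 mM / 1931.8 = 0.004141 mM = 4.14 μM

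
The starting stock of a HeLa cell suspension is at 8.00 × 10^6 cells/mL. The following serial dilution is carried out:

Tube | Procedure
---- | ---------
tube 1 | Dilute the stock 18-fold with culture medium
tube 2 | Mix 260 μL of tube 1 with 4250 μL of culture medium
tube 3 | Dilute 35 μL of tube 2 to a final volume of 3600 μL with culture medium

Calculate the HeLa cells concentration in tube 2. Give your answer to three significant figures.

2.56 × 10^4 cells/mL

Step 1: 18-fold → factor 18
Step 2: 260 μL + 4250 μL = 4510 μL total → factor 4510/260 = 17.346
Dilution factor through tube 2 = 18 × 17.346 = 312.23
[tube 2] = 8.00 × 10^6 cells/mL / 312.23 = 2.56 × 10^4 cells/mL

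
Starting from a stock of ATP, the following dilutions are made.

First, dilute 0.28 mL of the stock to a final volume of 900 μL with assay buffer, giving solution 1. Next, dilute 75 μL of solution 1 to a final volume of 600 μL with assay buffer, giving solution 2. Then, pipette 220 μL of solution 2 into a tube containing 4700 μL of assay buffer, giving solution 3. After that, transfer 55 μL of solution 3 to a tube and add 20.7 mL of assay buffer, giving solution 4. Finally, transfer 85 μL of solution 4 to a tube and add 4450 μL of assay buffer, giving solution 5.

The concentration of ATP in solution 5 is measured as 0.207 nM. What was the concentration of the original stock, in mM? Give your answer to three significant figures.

Step 1: 0.28 mL brought to 900 μL → factor 0.9/0.28 = 3.2143
Step 2: 75 μL brought to 600 μL → factor 600/75 = 8
Step 3: 220 μL + 4700 μL = 4920 μL total → factor 4920/220 = 22.364
Step 4: 55 μL + 20.7 mL = 20755 μL total → factor 20755/55 = 377.36
Step 5: 85 μL + 4450 μL = 4535 μL total → factor 4535/85 = 53.353
Overall dilution factor = 3.2143 × 8 × 22.364 × 377.36 × 53.353 = 1.1578 × 10^7
Stock = 0.207 nM × 1.1578 × 10^7 = 2.397 × 10^6 nM = 2.40 mM

2.40 mM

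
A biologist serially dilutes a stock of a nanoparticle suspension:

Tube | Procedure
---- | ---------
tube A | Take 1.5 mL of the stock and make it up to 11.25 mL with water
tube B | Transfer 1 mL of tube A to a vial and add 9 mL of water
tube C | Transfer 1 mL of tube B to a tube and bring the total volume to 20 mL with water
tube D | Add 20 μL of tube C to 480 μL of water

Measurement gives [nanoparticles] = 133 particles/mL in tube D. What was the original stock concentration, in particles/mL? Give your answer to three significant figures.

4.99 × 10^6 particles/mL

Step 1: 1.5 mL brought to 11.25 mL → factor 11.25/1.5 = 7.5
Step 2: 1 mL + 9 mL = 10 mL total → factor 10/1 = 10
Step 3: 1 mL brought to 20 mL → factor 20/1 = 20
Step 4: 20 μL + 480 μL = 500 μL total → factor 500/20 = 25
Overall dilution factor = 7.5 × 10 × 20 × 25 = 37500
Stock = 133 particles/mL × 37500 = 4.99 × 10^6 particles/mL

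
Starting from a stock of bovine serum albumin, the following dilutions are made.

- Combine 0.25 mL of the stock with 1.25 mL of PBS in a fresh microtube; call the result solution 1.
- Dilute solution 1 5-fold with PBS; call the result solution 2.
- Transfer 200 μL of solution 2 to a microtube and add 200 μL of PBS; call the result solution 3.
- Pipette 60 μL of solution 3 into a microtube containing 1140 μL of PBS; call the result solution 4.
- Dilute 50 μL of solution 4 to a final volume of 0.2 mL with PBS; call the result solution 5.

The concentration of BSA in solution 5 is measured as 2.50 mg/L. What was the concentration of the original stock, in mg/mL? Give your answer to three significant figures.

Step 1: 0.25 mL + 1.25 mL = 1.5 mL total → factor 1.5/0.25 = 6
Step 2: 5-fold → factor 5
Step 3: 200 μL + 200 μL = 400 μL total → factor 400/200 = 2
Step 4: 60 μL + 1140 μL = 1200 μL total → factor 1200/60 = 20
Step 5: 50 μL brought to 0.2 mL → factor 200/50 = 4
Overall dilution factor = 6 × 5 × 2 × 20 × 4 = 4800
Stock = 2.50 mg/L × 4800 = 1.200 × 10^4 mg/L = 12.0 mg/mL

12.0 mg/mL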